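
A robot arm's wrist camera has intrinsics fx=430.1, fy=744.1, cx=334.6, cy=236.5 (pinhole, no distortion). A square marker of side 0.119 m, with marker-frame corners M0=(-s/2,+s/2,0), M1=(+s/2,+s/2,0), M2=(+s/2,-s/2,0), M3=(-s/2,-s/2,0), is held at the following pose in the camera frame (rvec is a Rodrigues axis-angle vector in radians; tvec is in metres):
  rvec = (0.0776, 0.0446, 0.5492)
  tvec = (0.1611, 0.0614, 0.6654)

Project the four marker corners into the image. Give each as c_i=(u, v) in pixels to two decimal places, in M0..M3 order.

Intrinsics K: fx=430.1, fy=744.1, cx=334.6, cy=236.5
Marker side s = 0.119 m; corners in marker frame (Z=0):
  M0 = (-0.0595, +0.0595, 0)
  M1 = (+0.0595, +0.0595, 0)
  M2 = (+0.0595, -0.0595, 0)
  M3 = (-0.0595, -0.0595, 0)
rvec = (0.0776, 0.0446, 0.5492), |rvec| = θ = 0.55645 rad = 31.882°
Rodrigues: sinθ=0.52817, 1−cosθ=0.15086; R = I + sinθ·[k]× + (1−cosθ)·[k]×²:
    [+0.85207 -0.51961 +0.06310]
    [+0.52298 +0.85011 -0.06172]
    [-0.02157 +0.08559 +0.99610]
t = (0.1611, 0.0614, 0.6654) m
M0: Pc = R·M0+t = (+0.07949, +0.08086, +0.67178); u = 430.1·(+0.07949)/0.67178 + 334.6 = 385.4898, v = 744.1·(+0.08086)/0.67178 + 236.5 = 326.0699
M1: Pc = R·M1+t = (+0.18088, +0.14310, +0.66921); u = 430.1·(+0.18088)/0.66921 + 334.6 = 450.8524, v = 744.1·(+0.14310)/0.66921 + 236.5 = 395.6128
M2: Pc = R·M2+t = (+0.24271, +0.04194, +0.65902); u = 430.1·(+0.24271)/0.65902 + 334.6 = 493.0035, v = 744.1·(+0.04194)/0.65902 + 236.5 = 283.8496
M3: Pc = R·M3+t = (+0.14132, -0.02030, +0.66159); u = 430.1·(+0.14132)/0.66159 + 334.6 = 426.4711, v = 744.1·(-0.02030)/0.66159 + 236.5 = 213.6698

c0=(385.49, 326.07) c1=(450.85, 395.61) c2=(493.00, 283.85) c3=(426.47, 213.67)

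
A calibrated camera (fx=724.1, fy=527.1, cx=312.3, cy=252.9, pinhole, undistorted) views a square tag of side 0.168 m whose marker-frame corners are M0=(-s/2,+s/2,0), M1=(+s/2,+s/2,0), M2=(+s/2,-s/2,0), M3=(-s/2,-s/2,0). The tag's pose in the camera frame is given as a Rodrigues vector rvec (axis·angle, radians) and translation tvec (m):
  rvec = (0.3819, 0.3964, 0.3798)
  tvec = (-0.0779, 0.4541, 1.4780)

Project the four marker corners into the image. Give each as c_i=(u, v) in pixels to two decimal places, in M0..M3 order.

c0=(230.82, 420.97) c1=(297.93, 451.89) c2=(321.17, 408.20) c3=(249.99, 377.25)

Intrinsics K: fx=724.1, fy=527.1, cx=312.3, cy=252.9
Marker side s = 0.168 m; corners in marker frame (Z=0):
  M0 = (-0.0840, +0.0840, 0)
  M1 = (+0.0840, +0.0840, 0)
  M2 = (+0.0840, -0.0840, 0)
  M3 = (-0.0840, -0.0840, 0)
rvec = (0.3819, 0.3964, 0.3798), |rvec| = θ = 0.66875 rad = 38.317°
Rodrigues: sinθ=0.62001, 1−cosθ=0.21540; R = I + sinθ·[k]× + (1−cosθ)·[k]×²:
    [+0.85484 -0.27920 +0.43737]
    [+0.42503 +0.86028 -0.28155]
    [-0.29765 +0.42658 +0.85407]
t = (-0.0779, 0.4541, 1.4780) m
M0: Pc = R·M0+t = (-0.17316, +0.49066, +1.53883); u = 724.1·(-0.17316)/1.53883 + 312.3 = 230.8195, v = 527.1·(+0.49066)/1.53883 + 252.9 = 420.9670
M1: Pc = R·M1+t = (-0.02955, +0.56207, +1.48883); u = 724.1·(-0.02955)/1.48883 + 312.3 = 297.9300, v = 527.1·(+0.56207)/1.48883 + 252.9 = 451.8918
M2: Pc = R·M2+t = (+0.01736, +0.41754, +1.41717); u = 724.1·(+0.01736)/1.41717 + 312.3 = 321.1700, v = 527.1·(+0.41754)/1.41717 + 252.9 = 408.1994
M3: Pc = R·M3+t = (-0.12625, +0.34613, +1.46717); u = 724.1·(-0.12625)/1.46717 + 312.3 = 249.9894, v = 527.1·(+0.34613)/1.46717 + 252.9 = 377.2532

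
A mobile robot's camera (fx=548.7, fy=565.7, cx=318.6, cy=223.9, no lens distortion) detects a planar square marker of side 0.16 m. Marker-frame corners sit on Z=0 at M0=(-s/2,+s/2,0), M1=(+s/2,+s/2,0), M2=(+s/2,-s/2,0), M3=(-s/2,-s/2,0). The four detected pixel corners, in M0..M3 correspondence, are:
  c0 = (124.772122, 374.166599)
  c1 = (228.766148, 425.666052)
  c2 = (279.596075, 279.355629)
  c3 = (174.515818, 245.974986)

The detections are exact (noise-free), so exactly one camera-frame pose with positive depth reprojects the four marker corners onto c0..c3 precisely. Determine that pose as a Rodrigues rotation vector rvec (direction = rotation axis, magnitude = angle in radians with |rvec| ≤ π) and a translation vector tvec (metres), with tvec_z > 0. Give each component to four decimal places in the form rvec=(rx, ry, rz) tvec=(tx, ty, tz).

Intrinsics K: fx=548.7, fy=565.7, cx=318.6, cy=223.9
Marker side s = 0.16 m; corners in marker frame (Z=0):
  M0 = (-0.0800, +0.0800, 0)
  M1 = (+0.0800, +0.0800, 0)
  M2 = (+0.0800, -0.0800, 0)
  M3 = (-0.0800, -0.0800, 0)
Detected image corners:
  c0 = (124.772122, 374.166599) px
  c1 = (228.766148, 425.666052) px
  c2 = (279.596075, 279.355629) px
  c3 = (174.515818, 245.974986) px
Planar DLT: solve 8×8 A·h = b for H (H[2,2]=1):
  H  [+504.88406 -372.43961 +199.41739]
  H  [+20.20332 +758.75288 +328.45539]
  H  [-0.73572 -0.28897 +1.00000]
B = K⁻¹H; ‖b₁‖=1.569547, ‖b₂‖=1.569548; λ = 2/(‖b₁‖+‖b₂‖) = 0.637126, sign → tz>0 ⇒ λ=+0.637126
r₁ = λ·B[:,0] = (+0.85843,+0.20828,-0.46875); r₂ = λ·B[:,1] = (-0.32556,+0.92742,-0.18411)
r₃ = r₁×r₂ = (+0.39638,+0.31065,+0.86393); SVD([r₁ r₂ r₃]) → R = UVᵀ:
  R  [+0.85843 -0.32556 +0.39638]
  R  [+0.20828 +0.92742 +0.31065]
  R  [-0.46875 -0.18411 +0.86393]
t = (-0.13839, +0.11776, +0.63713) m
tr R = 2.649782; θ = arccos((tr R − 1)/2) = 0.600787 rad = 34.423°
axis k = ((R−Rᵀ)₃₂, (R−Rᵀ)₁₃, (R−Rᵀ)₂₁) / (2 sinθ) = (-0.437615, +0.765206, +0.472180)
rvec = θ·k = (-0.262914, +0.459726, +0.283679)

rvec=(-0.2629, 0.4597, 0.2837) tvec=(-0.1384, 0.1178, 0.6371)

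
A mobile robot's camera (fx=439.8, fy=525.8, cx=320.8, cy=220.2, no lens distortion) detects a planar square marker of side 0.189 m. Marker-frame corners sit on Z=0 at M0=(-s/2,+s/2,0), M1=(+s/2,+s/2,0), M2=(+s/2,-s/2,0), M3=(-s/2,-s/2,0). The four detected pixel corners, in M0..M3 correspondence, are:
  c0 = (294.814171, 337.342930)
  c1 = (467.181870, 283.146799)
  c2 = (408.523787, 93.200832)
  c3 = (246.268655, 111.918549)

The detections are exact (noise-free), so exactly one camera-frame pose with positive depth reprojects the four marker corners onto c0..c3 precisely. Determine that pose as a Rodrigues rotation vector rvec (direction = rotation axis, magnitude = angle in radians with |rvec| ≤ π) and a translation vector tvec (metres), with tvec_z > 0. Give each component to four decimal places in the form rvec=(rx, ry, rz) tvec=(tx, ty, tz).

rvec=(-0.3068, -0.3364, -0.2281) tvec=(0.0386, -0.0176, 0.4439)

Intrinsics K: fx=439.8, fy=525.8, cx=320.8, cy=220.2
Marker side s = 0.189 m; corners in marker frame (Z=0):
  M0 = (-0.0945, +0.0945, 0)
  M1 = (+0.0945, +0.0945, 0)
  M2 = (+0.0945, -0.0945, 0)
  M3 = (-0.0945, -0.0945, 0)
Detected image corners:
  c0 = (294.814171, 337.342930) px
  c1 = (467.181870, 283.146799) px
  c2 = (408.523787, 93.200832) px
  c3 = (246.268655, 111.918549) px
Planar DLT: solve 8×8 A·h = b for H (H[2,2]=1):
  H  [+1168.05819 +81.29300 +359.08072]
  H  [-22.12261 +972.66717 +199.35837]
  H  [+0.80258 -0.57692 +1.00000]
B = K⁻¹H; ‖b₁‖=2.252551, ‖b₂‖=2.252551; λ = 2/(‖b₁‖+‖b₂‖) = 0.443941, sign → tz>0 ⇒ λ=+0.443941
r₁ = λ·B[:,0] = (+0.91916,-0.16789,+0.35630); r₂ = λ·B[:,1] = (+0.26888,+0.92850,-0.25612)
r₃ = r₁×r₂ = (-0.28782,+0.33122,+0.89859); SVD([r₁ r₂ r₃]) → R = UVᵀ:
  R  [+0.91916 +0.26888 -0.28782]
  R  [-0.16789 +0.92850 +0.33122]
  R  [+0.35630 -0.25612 +0.89859]
t = (+0.03864, -0.01760, +0.44394) m
tr R = 2.746248; θ = arccos((tr R − 1)/2) = 0.509222 rad = 29.176°
axis k = ((R−Rᵀ)₃₂, (R−Rᵀ)₁₃, (R−Rᵀ)₂₁) / (2 sinθ) = (-0.602396, -0.660637, -0.447970)
rvec = θ·k = (-0.306753, -0.336411, -0.228116)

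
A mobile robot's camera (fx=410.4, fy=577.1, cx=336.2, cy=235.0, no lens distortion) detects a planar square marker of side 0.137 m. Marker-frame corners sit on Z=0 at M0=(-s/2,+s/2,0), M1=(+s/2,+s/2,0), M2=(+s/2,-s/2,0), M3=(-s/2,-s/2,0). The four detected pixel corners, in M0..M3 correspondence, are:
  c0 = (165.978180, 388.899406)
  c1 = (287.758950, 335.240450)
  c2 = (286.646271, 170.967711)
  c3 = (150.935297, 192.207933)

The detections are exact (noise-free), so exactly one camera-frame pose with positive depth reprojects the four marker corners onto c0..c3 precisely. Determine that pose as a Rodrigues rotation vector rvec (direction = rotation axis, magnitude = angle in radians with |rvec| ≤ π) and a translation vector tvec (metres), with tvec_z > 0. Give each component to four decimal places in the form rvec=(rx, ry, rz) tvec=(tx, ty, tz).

Intrinsics K: fx=410.4, fy=577.1, cx=336.2, cy=235.0
Marker side s = 0.137 m; corners in marker frame (Z=0):
  M0 = (-0.0685, +0.0685, 0)
  M1 = (+0.0685, +0.0685, 0)
  M2 = (+0.0685, -0.0685, 0)
  M3 = (-0.0685, -0.0685, 0)
Detected image corners:
  c0 = (165.978180, 388.899406) px
  c1 = (287.758950, 335.240450) px
  c2 = (286.646271, 170.967711) px
  c3 = (150.935297, 192.207933) px
Planar DLT: solve 8×8 A·h = b for H (H[2,2]=1):
  H  [+1261.76690 +209.52002 +229.44337]
  H  [+116.77781 +1495.43781 +274.27859]
  H  [+1.45604 +0.69842 +1.00000]
B = K⁻¹H; ‖b₁‖=2.411089, ‖b₂‖=2.411089; λ = 2/(‖b₁‖+‖b₂‖) = 0.414750, sign → tz>0 ⇒ λ=+0.414750
r₁ = λ·B[:,0] = (+0.78043,-0.16198,+0.60389); r₂ = λ·B[:,1] = (-0.02556,+0.95679,+0.28967)
r₃ = r₁×r₂ = (-0.62472,-0.24150,+0.74257); SVD([r₁ r₂ r₃]) → R = UVᵀ:
  R  [+0.78043 -0.02556 -0.62472]
  R  [-0.16198 +0.95679 -0.24150]
  R  [+0.60389 +0.28967 +0.74257]
t = (-0.10789, +0.02823, +0.41475) m
tr R = 2.479785; θ = arccos((tr R − 1)/2) = 0.737885 rad = 42.278°
axis k = ((R−Rᵀ)₃₂, (R−Rᵀ)₁₃, (R−Rᵀ)₂₁) / (2 sinθ) = (+0.394791, -0.913158, -0.101399)
rvec = θ·k = (+0.291311, -0.673806, -0.074821)

rvec=(0.2913, -0.6738, -0.0748) tvec=(-0.1079, 0.0282, 0.4148)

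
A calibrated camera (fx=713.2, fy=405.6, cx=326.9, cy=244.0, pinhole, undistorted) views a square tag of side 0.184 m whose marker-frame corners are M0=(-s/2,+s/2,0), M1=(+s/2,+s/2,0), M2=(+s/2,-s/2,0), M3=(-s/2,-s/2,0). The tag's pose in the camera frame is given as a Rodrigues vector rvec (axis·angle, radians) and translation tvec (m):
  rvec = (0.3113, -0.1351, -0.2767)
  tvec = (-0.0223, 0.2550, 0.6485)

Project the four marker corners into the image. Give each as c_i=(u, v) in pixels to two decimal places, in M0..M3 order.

Intrinsics K: fx=713.2, fy=405.6, cx=326.9, cy=244.0
Marker side s = 0.184 m; corners in marker frame (Z=0):
  M0 = (-0.0920, +0.0920, 0)
  M1 = (+0.0920, +0.0920, 0)
  M2 = (+0.0920, -0.0920, 0)
  M3 = (-0.0920, -0.0920, 0)
rvec = (0.3113, -0.1351, -0.2767), |rvec| = θ = 0.43786 rad = 25.088°
Rodrigues: sinθ=0.42400, 1−cosθ=0.09434; R = I + sinθ·[k]× + (1−cosθ)·[k]×²:
    [+0.95335 +0.24725 -0.17321]
    [-0.28864 +0.91464 -0.28305]
    [+0.08844 +0.31984 +0.94333]
t = (-0.0223, 0.2550, 0.6485) m
M0: Pc = R·M0+t = (-0.08726, +0.36570, +0.66979); u = 713.2·(-0.08726)/0.66979 + 326.9 = 233.9835, v = 405.6·(+0.36570)/0.66979 + 244.0 = 465.4557
M1: Pc = R·M1+t = (+0.08815, +0.31259, +0.68606); u = 713.2·(+0.08815)/0.68606 + 326.9 = 418.5417, v = 405.6·(+0.31259)/0.68606 + 244.0 = 428.8047
M2: Pc = R·M2+t = (+0.04266, +0.14430, +0.62721); u = 713.2·(+0.04266)/0.62721 + 326.9 = 375.4096, v = 405.6·(+0.14430)/0.62721 + 244.0 = 337.3137
M3: Pc = R·M3+t = (-0.13275, +0.19741, +0.61094); u = 713.2·(-0.13275)/0.61094 + 326.9 = 171.9243, v = 405.6·(+0.19741)/0.61094 + 244.0 = 375.0583

c0=(233.98, 465.46) c1=(418.54, 428.80) c2=(375.41, 337.31) c3=(171.92, 375.06)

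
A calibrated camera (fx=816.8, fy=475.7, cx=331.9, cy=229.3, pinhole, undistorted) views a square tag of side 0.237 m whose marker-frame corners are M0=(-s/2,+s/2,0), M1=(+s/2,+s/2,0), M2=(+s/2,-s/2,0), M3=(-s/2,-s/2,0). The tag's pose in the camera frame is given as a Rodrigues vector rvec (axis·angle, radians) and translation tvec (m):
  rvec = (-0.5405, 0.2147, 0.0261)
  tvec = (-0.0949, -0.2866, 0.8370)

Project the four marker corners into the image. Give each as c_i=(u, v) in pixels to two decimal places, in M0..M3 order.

Intrinsics K: fx=816.8, fy=475.7, cx=331.9, cy=229.3
Marker side s = 0.237 m; corners in marker frame (Z=0):
  M0 = (-0.1185, +0.1185, 0)
  M1 = (+0.1185, +0.1185, 0)
  M2 = (+0.1185, -0.1185, 0)
  M3 = (-0.1185, -0.1185, 0)
rvec = (-0.5405, 0.2147, 0.0261), |rvec| = θ = 0.58217 rad = 33.356°
Rodrigues: sinθ=0.54983, 1−cosθ=0.16473; R = I + sinθ·[k]× + (1−cosθ)·[k]×²:
    [+0.97726 -0.08105 +0.19592]
    [-0.03175 +0.85768 +0.51321]
    [-0.20963 -0.50776 +0.83560]
t = (-0.0949, -0.2866, 0.8370) m
M0: Pc = R·M0+t = (-0.22031, -0.18120, +0.80167); u = 816.8·(-0.22031)/0.80167 + 331.9 = 107.4320, v = 475.7·(-0.18120)/0.80167 + 229.3 = 121.7772
M1: Pc = R·M1+t = (+0.01130, -0.18873, +0.75199); u = 816.8·(+0.01130)/0.75199 + 331.9 = 344.1751, v = 475.7·(-0.18873)/0.75199 + 229.3 = 109.9129
M2: Pc = R·M2+t = (+0.03051, -0.39200, +0.87233); u = 816.8·(+0.03051)/0.87233 + 331.9 = 360.4685, v = 475.7·(-0.39200)/0.87233 + 229.3 = 15.5350
M3: Pc = R·M3+t = (-0.20110, -0.38447, +0.92201); u = 816.8·(-0.20110)/0.92201 + 331.9 = 153.7466, v = 475.7·(-0.38447)/0.92201 + 229.3 = 30.9364

c0=(107.43, 121.78) c1=(344.18, 109.91) c2=(360.47, 15.54) c3=(153.75, 30.94)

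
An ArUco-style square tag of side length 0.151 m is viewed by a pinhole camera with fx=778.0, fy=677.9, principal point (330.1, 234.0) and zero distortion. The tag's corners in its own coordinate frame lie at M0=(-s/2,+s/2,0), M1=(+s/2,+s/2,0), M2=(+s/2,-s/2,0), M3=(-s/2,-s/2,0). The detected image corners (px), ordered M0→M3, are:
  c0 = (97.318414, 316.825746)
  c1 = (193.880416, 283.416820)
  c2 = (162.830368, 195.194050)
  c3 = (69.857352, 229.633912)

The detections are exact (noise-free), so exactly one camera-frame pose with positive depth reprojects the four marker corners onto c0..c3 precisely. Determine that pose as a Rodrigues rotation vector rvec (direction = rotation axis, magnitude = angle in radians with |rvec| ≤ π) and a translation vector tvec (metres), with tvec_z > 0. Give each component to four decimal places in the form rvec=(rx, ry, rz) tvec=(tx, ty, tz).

rvec=(-0.1889, 0.2093, -0.3570) tvec=(-0.2780, 0.0348, 1.0820)

Intrinsics K: fx=778.0, fy=677.9, cx=330.1, cy=234.0
Marker side s = 0.151 m; corners in marker frame (Z=0):
  M0 = (-0.0755, +0.0755, 0)
  M1 = (+0.0755, +0.0755, 0)
  M2 = (+0.0755, -0.0755, 0)
  M3 = (-0.0755, -0.0755, 0)
Detected image corners:
  c0 = (97.318414, 316.825746) px
  c1 = (193.880416, 283.416820) px
  c2 = (162.830368, 195.194050) px
  c3 = (69.857352, 229.633912) px
Planar DLT: solve 8×8 A·h = b for H (H[2,2]=1):
  H  [+606.95978 +167.07248 +130.18910]
  H  [-264.74623 +528.88707 +255.79692]
  H  [-0.15620 -0.20258 +1.00000]
B = K⁻¹H; ‖b₁‖=0.924204, ‖b₂‖=0.924204; λ = 2/(‖b₁‖+‖b₂‖) = 1.082012, sign → tz>0 ⇒ λ=+1.082012
r₁ = λ·B[:,0] = (+0.91585,-0.36423,-0.16901); r₂ = λ·B[:,1] = (+0.32536,+0.91983,-0.21920)
r₃ = r₁×r₂ = (+0.23530,+0.14576,+0.96093); SVD([r₁ r₂ r₃]) → R = UVᵀ:
  R  [+0.91585 +0.32536 +0.23530]
  R  [-0.36423 +0.91983 +0.14576]
  R  [-0.16901 -0.21920 +0.96093]
t = (-0.27803, +0.03479, +1.08201) m
tr R = 2.796609; θ = arccos((tr R − 1)/2) = 0.454901 rad = 26.064°
axis k = ((R−Rᵀ)₃₂, (R−Rᵀ)₁₃, (R−Rᵀ)₂₁) / (2 sinθ) = (-0.415319, +0.460099, -0.784742)
rvec = θ·k = (-0.188929, +0.209300, -0.356980)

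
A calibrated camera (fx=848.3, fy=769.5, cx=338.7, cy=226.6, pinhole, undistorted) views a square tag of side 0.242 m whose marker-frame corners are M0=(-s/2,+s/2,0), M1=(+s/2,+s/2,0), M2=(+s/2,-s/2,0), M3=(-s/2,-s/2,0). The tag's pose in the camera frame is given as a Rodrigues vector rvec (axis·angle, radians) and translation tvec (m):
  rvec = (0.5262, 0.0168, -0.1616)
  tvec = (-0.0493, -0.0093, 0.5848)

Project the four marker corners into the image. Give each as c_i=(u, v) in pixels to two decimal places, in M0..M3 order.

Intrinsics K: fx=848.3, fy=769.5, cx=338.7, cy=226.6
Marker side s = 0.242 m; corners in marker frame (Z=0):
  M0 = (-0.1210, +0.1210, 0)
  M1 = (+0.1210, +0.1210, 0)
  M2 = (+0.1210, -0.1210, 0)
  M3 = (-0.1210, -0.1210, 0)
rvec = (0.5262, 0.0168, -0.1616), |rvec| = θ = 0.55071 rad = 31.553°
Rodrigues: sinθ=0.52329, 1−cosθ=0.14785; R = I + sinθ·[k]× + (1−cosθ)·[k]×²:
    [+0.98713 +0.15786 -0.02549]
    [-0.14925 +0.85229 -0.50133]
    [-0.05742 +0.49868 +0.86488]
t = (-0.0493, -0.0093, 0.5848) m
M0: Pc = R·M0+t = (-0.14964, +0.11189, +0.65209); u = 848.3·(-0.14964)/0.65209 + 338.7 = 144.0317, v = 769.5·(+0.11189)/0.65209 + 226.6 = 358.6315
M1: Pc = R·M1+t = (+0.08924, +0.07577, +0.63819); u = 848.3·(+0.08924)/0.63819 + 338.7 = 457.3258, v = 769.5·(+0.07577)/0.63819 + 226.6 = 317.9577
M2: Pc = R·M2+t = (+0.05104, -0.13049, +0.51751); u = 848.3·(+0.05104)/0.51751 + 338.7 = 422.3664, v = 769.5·(-0.13049)/0.51751 + 226.6 = 32.5780
M3: Pc = R·M3+t = (-0.18784, -0.09437, +0.53141); u = 848.3·(-0.18784)/0.53141 + 338.7 = 38.8387, v = 769.5·(-0.09437)/0.53141 + 226.6 = 89.9506

c0=(144.03, 358.63) c1=(457.33, 317.96) c2=(422.37, 32.58) c3=(38.84, 89.95)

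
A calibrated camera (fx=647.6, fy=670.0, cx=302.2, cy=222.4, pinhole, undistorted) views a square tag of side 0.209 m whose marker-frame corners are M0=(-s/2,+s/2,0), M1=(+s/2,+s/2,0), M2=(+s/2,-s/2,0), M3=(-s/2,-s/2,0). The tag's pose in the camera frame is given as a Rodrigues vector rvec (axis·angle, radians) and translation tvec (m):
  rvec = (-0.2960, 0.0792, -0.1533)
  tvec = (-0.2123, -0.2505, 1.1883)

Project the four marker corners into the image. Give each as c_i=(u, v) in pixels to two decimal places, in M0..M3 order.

Intrinsics K: fx=647.6, fy=670.0, cx=302.2, cy=222.4
Marker side s = 0.209 m; corners in marker frame (Z=0):
  M0 = (-0.1045, +0.1045, 0)
  M1 = (+0.1045, +0.1045, 0)
  M2 = (+0.1045, -0.1045, 0)
  M3 = (-0.1045, -0.1045, 0)
rvec = (-0.2960, 0.0792, -0.1533), |rvec| = θ = 0.34262 rad = 19.631°
Rodrigues: sinθ=0.33596, 1−cosθ=0.05812; R = I + sinθ·[k]× + (1−cosθ)·[k]×²:
    [+0.98526 +0.13871 +0.10013]
    [-0.16193 +0.94498 +0.28423]
    [-0.05519 -0.29625 +0.95351]
t = (-0.2123, -0.2505, 1.1883) m
M0: Pc = R·M0+t = (-0.30076, -0.13483, +1.16311); u = 647.6·(-0.30076)/1.16311 + 302.2 = 134.7394, v = 670.0·(-0.13483)/1.16311 + 222.4 = 144.7333
M1: Pc = R·M1+t = (-0.09485, -0.16867, +1.15157); u = 647.6·(-0.09485)/1.15157 + 302.2 = 248.8628, v = 670.0·(-0.16867)/1.15157 + 222.4 = 124.2654
M2: Pc = R·M2+t = (-0.12384, -0.36617, +1.21349); u = 647.6·(-0.12384)/1.21349 + 302.2 = 236.1129, v = 670.0·(-0.36617)/1.21349 + 222.4 = 20.2269
M3: Pc = R·M3+t = (-0.32975, -0.33233, +1.22503); u = 647.6·(-0.32975)/1.22503 + 302.2 = 127.8778, v = 670.0·(-0.33233)/1.22503 + 222.4 = 40.6400

c0=(134.74, 144.73) c1=(248.86, 124.27) c2=(236.11, 20.23) c3=(127.88, 40.64)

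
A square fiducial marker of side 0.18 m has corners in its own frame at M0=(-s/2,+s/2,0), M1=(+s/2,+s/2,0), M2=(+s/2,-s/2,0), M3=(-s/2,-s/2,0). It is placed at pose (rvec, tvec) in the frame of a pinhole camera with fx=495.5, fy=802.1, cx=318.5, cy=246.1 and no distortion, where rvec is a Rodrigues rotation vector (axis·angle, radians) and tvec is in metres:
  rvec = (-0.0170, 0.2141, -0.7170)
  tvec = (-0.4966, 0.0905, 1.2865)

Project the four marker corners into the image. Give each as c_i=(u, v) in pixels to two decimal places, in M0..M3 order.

Intrinsics K: fx=495.5, fy=802.1, cx=318.5, cy=246.1
Marker side s = 0.18 m; corners in marker frame (Z=0):
  M0 = (-0.0900, +0.0900, 0)
  M1 = (+0.0900, +0.0900, 0)
  M2 = (+0.0900, -0.0900, 0)
  M3 = (-0.0900, -0.0900, 0)
rvec = (-0.0170, 0.2141, -0.7170), |rvec| = θ = 0.74848 rad = 42.885°
Rodrigues: sinθ=0.68052, 1−cosθ=0.26727; R = I + sinθ·[k]× + (1−cosθ)·[k]×²:
    [+0.73286 +0.65017 +0.20048]
    [-0.65364 +0.75460 -0.05778]
    [-0.18885 -0.08869 +0.97799]
t = (-0.4966, 0.0905, 1.2865) m
M0: Pc = R·M0+t = (-0.50404, +0.21724, +1.29551); u = 495.5·(-0.50404)/1.29551 + 318.5 = 125.7169, v = 802.1·(+0.21724)/1.29551 + 246.1 = 380.6021
M1: Pc = R·M1+t = (-0.37213, +0.09959, +1.26152); u = 495.5·(-0.37213)/1.26152 + 318.5 = 172.3360, v = 802.1·(+0.09959)/1.26152 + 246.1 = 309.4187
M2: Pc = R·M2+t = (-0.48916, -0.03624, +1.27749); u = 495.5·(-0.48916)/1.27749 + 318.5 = 128.7700, v = 802.1·(-0.03624)/1.27749 + 246.1 = 223.3450
M3: Pc = R·M3+t = (-0.62107, +0.08141, +1.31148); u = 495.5·(-0.62107)/1.31148 + 318.5 = 83.8476, v = 802.1·(+0.08141)/1.31148 + 246.1 = 295.8928

c0=(125.72, 380.60) c1=(172.34, 309.42) c2=(128.77, 223.35) c3=(83.85, 295.89)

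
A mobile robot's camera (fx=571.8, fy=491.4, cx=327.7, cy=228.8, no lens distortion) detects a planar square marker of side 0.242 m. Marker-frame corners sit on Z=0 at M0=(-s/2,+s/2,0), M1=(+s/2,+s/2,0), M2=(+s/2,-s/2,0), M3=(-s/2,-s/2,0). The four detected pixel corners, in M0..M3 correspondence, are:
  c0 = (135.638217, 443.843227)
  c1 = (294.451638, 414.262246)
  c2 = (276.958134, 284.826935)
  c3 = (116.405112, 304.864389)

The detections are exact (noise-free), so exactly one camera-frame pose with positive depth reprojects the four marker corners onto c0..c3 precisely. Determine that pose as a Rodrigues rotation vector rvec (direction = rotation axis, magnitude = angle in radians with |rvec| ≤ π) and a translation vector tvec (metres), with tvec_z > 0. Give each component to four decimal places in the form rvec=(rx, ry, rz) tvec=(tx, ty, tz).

Intrinsics K: fx=571.8, fy=491.4, cx=327.7, cy=228.8
Marker side s = 0.242 m; corners in marker frame (Z=0):
  M0 = (-0.1210, +0.1210, 0)
  M1 = (+0.1210, +0.1210, 0)
  M2 = (+0.1210, -0.1210, 0)
  M3 = (-0.1210, -0.1210, 0)
Detected image corners:
  c0 = (135.638217, 443.843227) px
  c1 = (294.451638, 414.262246) px
  c2 = (276.958134, 284.826935) px
  c3 = (116.405112, 304.864389) px
Planar DLT: solve 8×8 A·h = b for H (H[2,2]=1):
  H  [+720.75340 +78.01549 +208.73390]
  H  [+4.54870 +557.84713 +361.59435]
  H  [+0.29588 +0.01099 +1.00000]
B = K⁻¹H; ‖b₁‖=1.137624, ‖b₂‖=1.137624; λ = 2/(‖b₁‖+‖b₂‖) = 0.879025, sign → tz>0 ⇒ λ=+0.879025
r₁ = λ·B[:,0] = (+0.95896,-0.11296,+0.26008); r₂ = λ·B[:,1] = (+0.11440,+0.99339,+0.00966)
r₃ = r₁×r₂ = (-0.25945,+0.02049,+0.96554); SVD([r₁ r₂ r₃]) → R = UVᵀ:
  R  [+0.95896 +0.11440 -0.25945]
  R  [-0.11296 +0.99339 +0.02049]
  R  [+0.26008 +0.00966 +0.96554]
t = (-0.18289, +0.23754, +0.87903) m
tr R = 2.917882; θ = arccos((tr R − 1)/2) = 0.287552 rad = 16.475°
axis k = ((R−Rᵀ)₃₂, (R−Rᵀ)₁₃, (R−Rᵀ)₂₁) / (2 sinθ) = (-0.019085, -0.915953, -0.400831)
rvec = θ·k = (-0.005488, -0.263384, -0.115260)

rvec=(-0.0055, -0.2634, -0.1153) tvec=(-0.1829, 0.2375, 0.8790)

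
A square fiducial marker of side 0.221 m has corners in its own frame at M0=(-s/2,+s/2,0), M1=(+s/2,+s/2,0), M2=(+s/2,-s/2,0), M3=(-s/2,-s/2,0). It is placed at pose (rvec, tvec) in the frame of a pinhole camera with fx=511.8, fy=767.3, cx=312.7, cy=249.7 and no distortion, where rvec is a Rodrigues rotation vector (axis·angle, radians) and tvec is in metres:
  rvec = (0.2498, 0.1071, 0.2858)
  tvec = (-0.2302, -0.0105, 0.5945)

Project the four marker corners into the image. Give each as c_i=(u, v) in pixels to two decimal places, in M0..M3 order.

c0=(16.57, 322.59) c1=(184.56, 404.76) c2=(225.18, 138.50) c3=(39.38, 55.23)

Intrinsics K: fx=511.8, fy=767.3, cx=312.7, cy=249.7
Marker side s = 0.221 m; corners in marker frame (Z=0):
  M0 = (-0.1105, +0.1105, 0)
  M1 = (+0.1105, +0.1105, 0)
  M2 = (+0.1105, -0.1105, 0)
  M3 = (-0.1105, -0.1105, 0)
rvec = (0.2498, 0.1071, 0.2858), |rvec| = θ = 0.39440 rad = 22.598°
Rodrigues: sinθ=0.38426, 1−cosθ=0.07677; R = I + sinθ·[k]× + (1−cosθ)·[k]×²:
    [+0.95402 -0.26524 +0.13958]
    [+0.29165 +0.92889 -0.22827]
    [-0.06911 +0.25848 +0.96354]
t = (-0.2302, -0.0105, 0.5945) m
M0: Pc = R·M0+t = (-0.36493, +0.05991, +0.63070); u = 511.8·(-0.36493)/0.63070 + 312.7 = 16.5669, v = 767.3·(+0.05991)/0.63070 + 249.7 = 322.5913
M1: Pc = R·M1+t = (-0.15409, +0.12437, +0.61543); u = 511.8·(-0.15409)/0.61543 + 312.7 = 184.5560, v = 767.3·(+0.12437)/0.61543 + 249.7 = 404.7616
M2: Pc = R·M2+t = (-0.09547, -0.08091, +0.55830); u = 511.8·(-0.09547)/0.55830 + 312.7 = 225.1810, v = 767.3·(-0.08091)/0.55830 + 249.7 = 138.4953
M3: Pc = R·M3+t = (-0.30631, -0.14537, +0.57357); u = 511.8·(-0.30631)/0.57357 + 312.7 = 39.3795, v = 767.3·(-0.14537)/0.57357 + 249.7 = 55.2314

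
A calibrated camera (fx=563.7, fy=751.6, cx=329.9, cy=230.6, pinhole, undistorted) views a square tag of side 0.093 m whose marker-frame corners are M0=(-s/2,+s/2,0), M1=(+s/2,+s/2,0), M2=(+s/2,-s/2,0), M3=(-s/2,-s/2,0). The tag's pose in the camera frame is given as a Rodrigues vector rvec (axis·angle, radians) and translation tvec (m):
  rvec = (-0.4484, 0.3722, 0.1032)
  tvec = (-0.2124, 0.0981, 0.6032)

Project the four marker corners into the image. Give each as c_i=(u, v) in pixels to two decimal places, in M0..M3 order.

Intrinsics K: fx=563.7, fy=751.6, cx=329.9, cy=230.6
Marker side s = 0.093 m; corners in marker frame (Z=0):
  M0 = (-0.0465, +0.0465, 0)
  M1 = (+0.0465, +0.0465, 0)
  M2 = (+0.0465, -0.0465, 0)
  M3 = (-0.0465, -0.0465, 0)
rvec = (-0.4484, 0.3722, 0.1032), |rvec| = θ = 0.59182 rad = 33.909°
Rodrigues: sinθ=0.55787, 1−cosθ=0.17007; R = I + sinθ·[k]× + (1−cosθ)·[k]×²:
    [+0.92756 -0.17832 +0.32838]
    [+0.01624 +0.89720 +0.44133]
    [-0.37332 -0.40403 +0.83510]
t = (-0.2124, 0.0981, 0.6032) m
M0: Pc = R·M0+t = (-0.26382, +0.13906, +0.60177); u = 563.7·(-0.26382)/0.60177 + 329.9 = 82.7678, v = 751.6·(+0.13906)/0.60177 + 230.6 = 404.2885
M1: Pc = R·M1+t = (-0.17756, +0.14057, +0.56705); u = 563.7·(-0.17756)/0.56705 + 329.9 = 153.3897, v = 751.6·(+0.14057)/0.56705 + 230.6 = 416.9248
M2: Pc = R·M2+t = (-0.16098, +0.05714, +0.60463); u = 563.7·(-0.16098)/0.60463 + 329.9 = 179.8201, v = 751.6·(+0.05714)/0.60463 + 230.6 = 301.6239
M3: Pc = R·M3+t = (-0.24724, +0.05563, +0.63935); u = 563.7·(-0.24724)/0.63935 + 329.9 = 111.9134, v = 751.6·(+0.05563)/0.63935 + 230.6 = 295.9915

c0=(82.77, 404.29) c1=(153.39, 416.92) c2=(179.82, 301.62) c3=(111.91, 295.99)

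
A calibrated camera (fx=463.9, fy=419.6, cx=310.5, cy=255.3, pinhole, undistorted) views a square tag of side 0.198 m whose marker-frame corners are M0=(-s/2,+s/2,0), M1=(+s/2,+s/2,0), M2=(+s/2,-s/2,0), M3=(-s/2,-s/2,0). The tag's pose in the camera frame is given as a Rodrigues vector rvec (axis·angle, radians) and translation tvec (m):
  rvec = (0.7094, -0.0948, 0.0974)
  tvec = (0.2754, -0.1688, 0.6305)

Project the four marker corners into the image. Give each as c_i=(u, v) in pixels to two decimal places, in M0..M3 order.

c0=(422.83, 193.98) c1=(547.97, 202.74) c2=(619.65, 82.78) c3=(468.78, 66.87)

Intrinsics K: fx=463.9, fy=419.6, cx=310.5, cy=255.3
Marker side s = 0.198 m; corners in marker frame (Z=0):
  M0 = (-0.0990, +0.0990, 0)
  M1 = (+0.0990, +0.0990, 0)
  M2 = (+0.0990, -0.0990, 0)
  M3 = (-0.0990, -0.0990, 0)
rvec = (0.7094, -0.0948, 0.0974), |rvec| = θ = 0.72230 rad = 41.385°
Rodrigues: sinθ=0.66111, 1−cosθ=0.24972; R = I + sinθ·[k]× + (1−cosθ)·[k]×²:
    [+0.99116 -0.12134 -0.05370]
    [+0.05696 +0.75459 -0.65372]
    [+0.11984 +0.64488 +0.75483]
t = (0.2754, -0.1688, 0.6305) m
M0: Pc = R·M0+t = (+0.16526, -0.09973, +0.68248); u = 463.9·(+0.16526)/0.68248 + 310.5 = 422.8338, v = 419.6·(-0.09973)/0.68248 + 255.3 = 193.9812
M1: Pc = R·M1+t = (+0.36151, -0.08846, +0.70621); u = 463.9·(+0.36151)/0.70621 + 310.5 = 547.9733, v = 419.6·(-0.08846)/0.70621 + 255.3 = 202.7425
M2: Pc = R·M2+t = (+0.38554, -0.23787, +0.57852); u = 463.9·(+0.38554)/0.57852 + 310.5 = 619.6517, v = 419.6·(-0.23787)/0.57852 + 255.3 = 82.7769
M3: Pc = R·M3+t = (+0.18929, -0.24914, +0.55479); u = 463.9·(+0.18929)/0.55479 + 310.5 = 468.7766, v = 419.6·(-0.24914)/0.55479 + 255.3 = 66.8683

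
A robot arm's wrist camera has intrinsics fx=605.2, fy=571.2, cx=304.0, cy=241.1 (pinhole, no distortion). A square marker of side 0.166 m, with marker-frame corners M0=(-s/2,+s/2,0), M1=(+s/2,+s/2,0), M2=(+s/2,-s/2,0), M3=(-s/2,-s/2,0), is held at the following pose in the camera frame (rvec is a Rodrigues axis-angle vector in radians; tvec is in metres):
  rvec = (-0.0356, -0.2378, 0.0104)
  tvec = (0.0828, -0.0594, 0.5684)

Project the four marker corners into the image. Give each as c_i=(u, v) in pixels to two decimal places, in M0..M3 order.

Intrinsics K: fx=605.2, fy=571.2, cx=304.0, cy=241.1
Marker side s = 0.166 m; corners in marker frame (Z=0):
  M0 = (-0.0830, +0.0830, 0)
  M1 = (+0.0830, +0.0830, 0)
  M2 = (+0.0830, -0.0830, 0)
  M3 = (-0.0830, -0.0830, 0)
rvec = (-0.0356, -0.2378, 0.0104), |rvec| = θ = 0.24067 rad = 13.790°
Rodrigues: sinθ=0.23836, 1−cosθ=0.02882; R = I + sinθ·[k]× + (1−cosθ)·[k]×²:
    [+0.97181 -0.00609 -0.23570]
    [+0.01451 +0.99932 +0.03403]
    [+0.23533 -0.03649 +0.97123]
t = (0.0828, -0.0594, 0.5684) m
M0: Pc = R·M0+t = (+0.00163, +0.02234, +0.54584); u = 605.2·(+0.00163)/0.54584 + 304.0 = 305.8125, v = 571.2·(+0.02234)/0.54584 + 241.1 = 264.4766
M1: Pc = R·M1+t = (+0.16295, +0.02475, +0.58490); u = 605.2·(+0.16295)/0.58490 + 304.0 = 472.6094, v = 571.2·(+0.02475)/0.58490 + 241.1 = 265.2679
M2: Pc = R·M2+t = (+0.16397, -0.14114, +0.59096); u = 605.2·(+0.16397)/0.59096 + 304.0 = 471.9161, v = 571.2·(-0.14114)/0.59096 + 241.1 = 104.6807
M3: Pc = R·M3+t = (+0.00265, -0.14355, +0.55190); u = 605.2·(+0.00265)/0.55190 + 304.0 = 306.9007, v = 571.2·(-0.14355)/0.55190 + 241.1 = 92.5314

c0=(305.81, 264.48) c1=(472.61, 265.27) c2=(471.92, 104.68) c3=(306.90, 92.53)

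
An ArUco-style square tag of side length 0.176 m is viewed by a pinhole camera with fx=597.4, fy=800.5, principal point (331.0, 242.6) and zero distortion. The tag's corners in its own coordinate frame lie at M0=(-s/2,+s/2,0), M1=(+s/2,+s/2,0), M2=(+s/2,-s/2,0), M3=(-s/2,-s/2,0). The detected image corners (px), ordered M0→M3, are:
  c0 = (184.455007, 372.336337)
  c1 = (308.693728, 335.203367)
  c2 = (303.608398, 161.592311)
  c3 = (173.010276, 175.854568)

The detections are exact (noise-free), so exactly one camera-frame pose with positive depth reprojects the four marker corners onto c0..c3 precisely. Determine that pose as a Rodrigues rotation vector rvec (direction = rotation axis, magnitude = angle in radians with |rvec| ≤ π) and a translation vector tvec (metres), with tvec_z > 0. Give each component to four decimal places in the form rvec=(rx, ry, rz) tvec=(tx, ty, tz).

rvec=(0.1630, -0.5946, -0.0834) tvec=(-0.1057, 0.0185, 0.7489)

Intrinsics K: fx=597.4, fy=800.5, cx=331.0, cy=242.6
Marker side s = 0.176 m; corners in marker frame (Z=0):
  M0 = (-0.0880, +0.0880, 0)
  M1 = (+0.0880, +0.0880, 0)
  M2 = (+0.0880, -0.0880, 0)
  M3 = (-0.0880, -0.0880, 0)
Detected image corners:
  c0 = (184.455007, 372.336337) px
  c1 = (308.693728, 335.203367) px
  c2 = (303.608398, 161.592311) px
  c3 = (173.010276, 175.854568) px
Planar DLT: solve 8×8 A·h = b for H (H[2,2]=1):
  H  [+901.78830 +102.98417 +246.64836]
  H  [+44.65862 +1108.82596 +262.33630]
  H  [+0.73500 +0.23590 +1.00000]
B = K⁻¹H; ‖b₁‖=1.335338, ‖b₂‖=1.335338; λ = 2/(‖b₁‖+‖b₂‖) = 0.748874, sign → tz>0 ⇒ λ=+0.748874
r₁ = λ·B[:,0] = (+0.82547,-0.12503,+0.55042); r₂ = λ·B[:,1] = (+0.03121,+0.98378,+0.17666)
r₃ = r₁×r₂ = (-0.56358,-0.12865,+0.81598); SVD([r₁ r₂ r₃]) → R = UVᵀ:
  R  [+0.82547 +0.03121 -0.56358]
  R  [-0.12503 +0.98378 -0.12865]
  R  [+0.55042 +0.17666 +0.81598]
t = (-0.10574, +0.01846, +0.74887) m
tr R = 2.625228; θ = arccos((tr R − 1)/2) = 0.622173 rad = 35.648°
axis k = ((R−Rᵀ)₃₂, (R−Rᵀ)₁₃, (R−Rᵀ)₂₁) / (2 sinθ) = (+0.261930, -0.955732, -0.134049)
rvec = θ·k = (+0.162966, -0.594631, -0.083401)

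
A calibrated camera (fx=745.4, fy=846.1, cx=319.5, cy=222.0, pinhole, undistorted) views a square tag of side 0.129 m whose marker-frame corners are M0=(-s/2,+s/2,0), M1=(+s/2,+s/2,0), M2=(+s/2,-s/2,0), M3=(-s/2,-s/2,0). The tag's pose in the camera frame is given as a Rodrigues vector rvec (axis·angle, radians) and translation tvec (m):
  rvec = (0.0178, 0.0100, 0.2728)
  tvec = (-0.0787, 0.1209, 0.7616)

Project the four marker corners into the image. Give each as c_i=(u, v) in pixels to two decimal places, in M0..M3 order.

Intrinsics K: fx=745.4, fy=846.1, cx=319.5, cy=222.0
Marker side s = 0.129 m; corners in marker frame (Z=0):
  M0 = (-0.0645, +0.0645, 0)
  M1 = (+0.0645, +0.0645, 0)
  M2 = (+0.0645, -0.0645, 0)
  M3 = (-0.0645, -0.0645, 0)
rvec = (0.0178, 0.0100, 0.2728), |rvec| = θ = 0.27356 rad = 15.674°
Rodrigues: sinθ=0.27016, 1−cosθ=0.03719; R = I + sinθ·[k]× + (1−cosθ)·[k]×²:
    [+0.96297 -0.26932 +0.01229]
    [+0.26950 +0.96286 -0.01622]
    [-0.00746 +0.01893 +0.99979]
t = (-0.0787, 0.1209, 0.7616) m
M0: Pc = R·M0+t = (-0.15818, +0.16562, +0.76330); u = 745.4·(-0.15818)/0.76330 + 319.5 = 165.0271, v = 846.1·(+0.16562)/0.76330 + 222.0 = 405.5875
M1: Pc = R·M1+t = (-0.03396, +0.20039, +0.76234); u = 745.4·(-0.03396)/0.76234 + 319.5 = 286.2950, v = 846.1·(+0.20039)/0.76234 + 222.0 = 444.4044
M2: Pc = R·M2+t = (+0.00078, +0.07618, +0.75990); u = 745.4·(+0.00078)/0.75990 + 319.5 = 320.2680, v = 846.1·(+0.07618)/0.75990 + 222.0 = 306.8195
M3: Pc = R·M3+t = (-0.12344, +0.04141, +0.76086); u = 745.4·(-0.12344)/0.76086 + 319.5 = 198.5678, v = 846.1·(+0.04141)/0.76086 + 222.0 = 268.0521

c0=(165.03, 405.59) c1=(286.30, 444.40) c2=(320.27, 306.82) c3=(198.57, 268.05)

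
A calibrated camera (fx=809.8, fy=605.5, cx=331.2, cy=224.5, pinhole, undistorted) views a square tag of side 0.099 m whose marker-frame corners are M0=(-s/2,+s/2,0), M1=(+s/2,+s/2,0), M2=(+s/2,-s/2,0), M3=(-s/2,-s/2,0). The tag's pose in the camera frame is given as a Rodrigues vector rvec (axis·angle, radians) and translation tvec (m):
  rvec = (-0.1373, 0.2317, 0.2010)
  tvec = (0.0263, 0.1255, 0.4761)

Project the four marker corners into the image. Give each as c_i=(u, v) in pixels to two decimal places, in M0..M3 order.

c0=(278.44, 431.01) c1=(442.35, 465.48) c2=(476.09, 335.93) c3=(314.22, 308.50)

Intrinsics K: fx=809.8, fy=605.5, cx=331.2, cy=224.5
Marker side s = 0.099 m; corners in marker frame (Z=0):
  M0 = (-0.0495, +0.0495, 0)
  M1 = (+0.0495, +0.0495, 0)
  M2 = (+0.0495, -0.0495, 0)
  M3 = (-0.0495, -0.0495, 0)
rvec = (-0.1373, 0.2317, 0.2010), |rvec| = θ = 0.33606 rad = 19.255°
Rodrigues: sinθ=0.32977, 1−cosθ=0.05594; R = I + sinθ·[k]× + (1−cosθ)·[k]×²:
    [+0.95340 -0.21299 +0.21369]
    [+0.18148 +0.97065 +0.15780]
    [-0.24103 -0.11166 +0.96407]
t = (0.0263, 0.1255, 0.4761) m
M0: Pc = R·M0+t = (-0.03144, +0.16456, +0.48250); u = 809.8·(-0.03144)/0.48250 + 331.2 = 278.4393, v = 605.5·(+0.16456)/0.48250 + 224.5 = 431.0133
M1: Pc = R·M1+t = (+0.06295, +0.18253, +0.45864); u = 809.8·(+0.06295)/0.45864 + 331.2 = 442.3475, v = 605.5·(+0.18253)/0.45864 + 224.5 = 465.4774
M2: Pc = R·M2+t = (+0.08404, +0.08644, +0.46970); u = 809.8·(+0.08404)/0.46970 + 331.2 = 476.0867, v = 605.5·(+0.08644)/0.46970 + 224.5 = 335.9274
M3: Pc = R·M3+t = (-0.01035, +0.06847, +0.49356); u = 809.8·(-0.01035)/0.49356 + 331.2 = 314.2184, v = 605.5·(+0.06847)/0.49356 + 224.5 = 308.4987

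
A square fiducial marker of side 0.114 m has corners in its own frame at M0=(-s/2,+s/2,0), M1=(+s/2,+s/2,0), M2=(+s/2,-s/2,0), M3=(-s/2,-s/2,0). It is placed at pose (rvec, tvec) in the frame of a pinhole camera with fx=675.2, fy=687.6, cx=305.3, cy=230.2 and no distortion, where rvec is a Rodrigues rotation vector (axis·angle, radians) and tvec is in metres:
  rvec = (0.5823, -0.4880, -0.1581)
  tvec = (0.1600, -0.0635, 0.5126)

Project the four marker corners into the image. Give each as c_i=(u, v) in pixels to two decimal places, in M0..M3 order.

c0=(448.30, 229.50) c1=(555.62, 191.17) c2=(586.34, 57.37) c3=(467.04, 87.86)

Intrinsics K: fx=675.2, fy=687.6, cx=305.3, cy=230.2
Marker side s = 0.114 m; corners in marker frame (Z=0):
  M0 = (-0.0570, +0.0570, 0)
  M1 = (+0.0570, +0.0570, 0)
  M2 = (+0.0570, -0.0570, 0)
  M3 = (-0.0570, -0.0570, 0)
rvec = (0.5823, -0.4880, -0.1581), |rvec| = θ = 0.77602 rad = 44.463°
Rodrigues: sinθ=0.70045, 1−cosθ=0.28630; R = I + sinθ·[k]× + (1−cosθ)·[k]×²:
    [+0.87490 +0.00761 -0.48424]
    [-0.27780 +0.82692 -0.48891]
    [+0.39671 +0.56227 +0.72559]
t = (0.1600, -0.0635, 0.5126) m
M0: Pc = R·M0+t = (+0.11056, -0.00053, +0.52204); u = 675.2·(+0.11056)/0.52204 + 305.3 = 448.3034, v = 687.6·(-0.00053)/0.52204 + 230.2 = 229.5002
M1: Pc = R·M1+t = (+0.21030, -0.03220, +0.56726); u = 675.2·(+0.21030)/0.56726 + 305.3 = 555.6196, v = 687.6·(-0.03220)/0.56726 + 230.2 = 191.1692
M2: Pc = R·M2+t = (+0.20944, -0.12647, +0.50316); u = 675.2·(+0.20944)/0.50316 + 305.3 = 586.3440, v = 687.6·(-0.12647)/0.50316 + 230.2 = 57.3735
M3: Pc = R·M3+t = (+0.10970, -0.09480, +0.45794); u = 675.2·(+0.10970)/0.45794 + 305.3 = 467.0407, v = 687.6·(-0.09480)/0.45794 + 230.2 = 87.8565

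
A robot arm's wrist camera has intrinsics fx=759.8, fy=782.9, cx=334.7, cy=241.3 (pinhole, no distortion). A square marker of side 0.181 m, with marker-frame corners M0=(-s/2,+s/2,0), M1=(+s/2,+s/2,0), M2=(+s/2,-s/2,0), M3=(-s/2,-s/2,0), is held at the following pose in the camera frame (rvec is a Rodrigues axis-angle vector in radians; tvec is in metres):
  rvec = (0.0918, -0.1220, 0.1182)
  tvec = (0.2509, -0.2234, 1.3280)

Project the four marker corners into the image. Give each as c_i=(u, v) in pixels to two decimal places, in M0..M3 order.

c0=(421.10, 156.14) c1=(520.25, 169.36) c2=(535.07, 63.33) c3=(435.03, 48.10)

Intrinsics K: fx=759.8, fy=782.9, cx=334.7, cy=241.3
Marker side s = 0.181 m; corners in marker frame (Z=0):
  M0 = (-0.0905, +0.0905, 0)
  M1 = (+0.0905, +0.0905, 0)
  M2 = (+0.0905, -0.0905, 0)
  M3 = (-0.0905, -0.0905, 0)
rvec = (0.0918, -0.1220, 0.1182), |rvec| = θ = 0.19309 rad = 11.063°
Rodrigues: sinθ=0.19189, 1−cosθ=0.01858; R = I + sinθ·[k]× + (1−cosθ)·[k]×²:
    [+0.98562 -0.12305 -0.11583]
    [+0.11188 +0.98884 -0.09842]
    [+0.12665 +0.08404 +0.98838]
t = (0.2509, -0.2234, 1.3280) m
M0: Pc = R·M0+t = (+0.15057, -0.14404, +1.32414); u = 759.8·(+0.15057)/1.32414 + 334.7 = 421.0953, v = 782.9·(-0.14404)/1.32414 + 241.3 = 156.1388
M1: Pc = R·M1+t = (+0.32896, -0.12378, +1.34707); u = 759.8·(+0.32896)/1.34707 + 334.7 = 520.2479, v = 782.9·(-0.12378)/1.34707 + 241.3 = 169.3577
M2: Pc = R·M2+t = (+0.35123, -0.30276, +1.33186); u = 759.8·(+0.35123)/1.33186 + 334.7 = 535.0729, v = 782.9·(-0.30276)/1.33186 + 241.3 = 63.3273
M3: Pc = R·M3+t = (+0.17284, -0.32302, +1.30893); u = 759.8·(+0.17284)/1.30893 + 334.7 = 435.0276, v = 782.9·(-0.32302)/1.30893 + 241.3 = 48.0978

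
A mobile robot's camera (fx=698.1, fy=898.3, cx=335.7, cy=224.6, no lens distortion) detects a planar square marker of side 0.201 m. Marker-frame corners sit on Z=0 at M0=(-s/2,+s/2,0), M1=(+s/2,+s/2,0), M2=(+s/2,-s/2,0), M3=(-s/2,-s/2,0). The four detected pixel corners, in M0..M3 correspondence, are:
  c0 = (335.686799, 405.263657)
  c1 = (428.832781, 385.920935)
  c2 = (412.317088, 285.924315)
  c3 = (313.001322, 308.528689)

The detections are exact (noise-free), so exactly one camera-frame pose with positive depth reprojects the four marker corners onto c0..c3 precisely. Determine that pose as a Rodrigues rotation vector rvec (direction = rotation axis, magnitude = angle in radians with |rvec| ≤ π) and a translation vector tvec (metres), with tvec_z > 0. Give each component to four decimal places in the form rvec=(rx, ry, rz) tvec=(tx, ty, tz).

rvec=(0.5202, 0.0827, -0.2164) tvec=(0.0752, 0.1970, 1.4318)

Intrinsics K: fx=698.1, fy=898.3, cx=335.7, cy=224.6
Marker side s = 0.201 m; corners in marker frame (Z=0):
  M0 = (-0.1005, +0.1005, 0)
  M1 = (+0.1005, +0.1005, 0)
  M2 = (+0.1005, -0.1005, 0)
  M3 = (-0.1005, -0.1005, 0)
Detected image corners:
  c0 = (335.686799, 405.263657) px
  c1 = (428.832781, 385.920935) px
  c2 = (412.317088, 285.924315) px
  c3 = (313.001322, 308.528689) px
Planar DLT: solve 8×8 A·h = b for H (H[2,2]=1):
  H  [+443.63064 +223.51392 +372.34299]
  H  [-136.25865 +606.35913 +348.17754]
  H  [-0.09292 +0.33790 +1.00000]
B = K⁻¹H; ‖b₁‖=0.698398, ‖b₂‖=0.698398; λ = 2/(‖b₁‖+‖b₂‖) = 1.431849, sign → tz>0 ⇒ λ=+1.431849
r₁ = λ·B[:,0] = (+0.97389,-0.18392,-0.13305); r₂ = λ·B[:,1] = (+0.22578,+0.84554,+0.48383)
r₃ = r₁×r₂ = (+0.02351,-0.50124,+0.86499); SVD([r₁ r₂ r₃]) → R = UVᵀ:
  R  [+0.97389 +0.22578 +0.02351]
  R  [-0.18392 +0.84554 -0.50124]
  R  [-0.13305 +0.48383 +0.86499]
t = (+0.07516, +0.19698, +1.43185) m
tr R = 2.684425; θ = arccos((tr R − 1)/2) = 0.569423 rad = 32.626°
axis k = ((R−Rᵀ)₃₂, (R−Rᵀ)₁₃, (R−Rᵀ)₂₁) / (2 sinθ) = (+0.913538, +0.145188, -0.379958)
rvec = θ·k = (+0.520190, +0.082673, -0.216357)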